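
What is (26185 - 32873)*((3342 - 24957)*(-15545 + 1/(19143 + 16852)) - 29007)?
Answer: -16176214965880992/7199 ≈ -2.2470e+12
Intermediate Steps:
(26185 - 32873)*((3342 - 24957)*(-15545 + 1/(19143 + 16852)) - 29007) = -6688*(-21615*(-15545 + 1/35995) - 29007) = -6688*(-21615*(-559542274/35995) - 29007) = -6688*(2418901250502/7199 - 29007) = -6688*2418692429109/7199 = -16176214965880992/7199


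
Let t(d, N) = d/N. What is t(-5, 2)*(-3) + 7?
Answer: 29/2 ≈ 14.500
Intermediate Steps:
t(-5, 2)*(-3) + 7 = -5/2*(-3) + 7 = 15/2 + 7 = 29/2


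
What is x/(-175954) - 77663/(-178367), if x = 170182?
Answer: -8344868646/15692193559 ≈ -0.53179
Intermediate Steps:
x/(-175954) - 77663/(-178367) = 170182/(-175954) - 77663/(-178367) = 170182*(-1/175954) - 77663*(-1/178367) = -85091/87977 + 77663/178367 = -8344868646/15692193559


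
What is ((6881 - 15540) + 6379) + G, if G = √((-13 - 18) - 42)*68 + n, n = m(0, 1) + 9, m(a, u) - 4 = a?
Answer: -2267 + 68*I*√73 ≈ -2267.0 + 580.99*I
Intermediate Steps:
m(a, u) = 4 + a
n = 13 (n = (4 + 0) + 9 = 4 + 9 = 13)
G = 13 + 68*I*√73 (G = √((-13 - 18) - 42)*68 + 13 = √(-31 - 42)*68 + 13 = √(-73)*68 + 13 = (I*√73)*68 + 13 = 68*I*√73 + 13 = 13 + 68*I*√73 ≈ 13.0 + 580.99*I)
((6881 - 15540) + 6379) + G = ((6881 - 15540) + 6379) + (13 + 68*I*√73) = (-8659 + 6379) + (13 + 68*I*√73) = -2280 + (13 + 68*I*√73) = -2267 + 68*I*√73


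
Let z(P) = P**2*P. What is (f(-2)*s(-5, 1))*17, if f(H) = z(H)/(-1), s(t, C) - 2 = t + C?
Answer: -272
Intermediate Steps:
s(t, C) = 2 + C + t (s(t, C) = 2 + (t + C) = 2 + (C + t) = 2 + C + t)
z(P) = P**3
f(H) = -H**3 (f(H) = H**3/(-1) = -H**3)
(f(-2)*s(-5, 1))*17 = ((-1*(-2)**3)*(2 + 1 - 5))*17 = (-1*(-8)*(-2))*17 = (8*(-2))*17 = -16*17 = -272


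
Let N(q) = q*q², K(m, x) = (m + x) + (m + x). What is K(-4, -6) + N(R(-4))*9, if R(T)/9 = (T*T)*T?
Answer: -1719926804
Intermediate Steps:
K(m, x) = 2*m + 2*x
R(T) = 9*T³ (R(T) = 9*((T*T)*T) = 9*(T²*T) = 9*T³)
N(q) = q³
K(-4, -6) + N(R(-4))*9 = (2*(-4) + 2*(-6)) + (9*(-4)³)³*9 = (-8 - 12) + (9*(-64))³*9 = -20 + (-576)³*9 = -20 - 191102976*9 = -20 - 1719926784 = -1719926804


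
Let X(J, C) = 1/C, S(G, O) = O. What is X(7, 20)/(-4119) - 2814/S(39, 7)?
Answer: -33116761/82380 ≈ -402.00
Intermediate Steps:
X(7, 20)/(-4119) - 2814/S(39, 7) = 1/(20*(-4119)) - 2814/7 = (1/20)*(-1/4119) - 2814*⅐ = -1/82380 - 402 = -33116761/82380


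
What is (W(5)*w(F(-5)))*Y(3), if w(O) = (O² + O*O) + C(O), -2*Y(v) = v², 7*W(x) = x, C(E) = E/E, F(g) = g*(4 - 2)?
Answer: -9045/14 ≈ -646.07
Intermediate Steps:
F(g) = 2*g (F(g) = g*2 = 2*g)
C(E) = 1
W(x) = x/7
Y(v) = -v²/2
w(O) = 1 + 2*O² (w(O) = (O² + O*O) + 1 = (O² + O²) + 1 = 2*O² + 1 = 1 + 2*O²)
(W(5)*w(F(-5)))*Y(3) = (((⅐)*5)*(1 + 2*(2*(-5))²))*(-½*3²) = (5*(1 + 2*(-10)²)/7)*(-½*9) = (5*(1 + 2*100)/7)*(-9/2) = (5*(1 + 200)/7)*(-9/2) = ((5/7)*201)*(-9/2) = (1005/7)*(-9/2) = -9045/14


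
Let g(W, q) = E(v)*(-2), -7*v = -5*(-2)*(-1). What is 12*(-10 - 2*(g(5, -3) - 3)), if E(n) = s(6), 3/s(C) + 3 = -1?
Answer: -84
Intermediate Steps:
v = 10/7 (v = -(-5*(-2))*(-1)/7 = -10*(-1)/7 = -⅐*(-10) = 10/7 ≈ 1.4286)
s(C) = -¾ (s(C) = 3/(-3 - 1) = 3/(-4) = 3*(-¼) = -¾)
E(n) = -¾
g(W, q) = 3/2 (g(W, q) = -¾*(-2) = 3/2)
12*(-10 - 2*(g(5, -3) - 3)) = 12*(-10 - 2*(3/2 - 3)) = 12*(-10 - 2*(-3/2)) = 12*(-10 + 3) = 12*(-7) = -84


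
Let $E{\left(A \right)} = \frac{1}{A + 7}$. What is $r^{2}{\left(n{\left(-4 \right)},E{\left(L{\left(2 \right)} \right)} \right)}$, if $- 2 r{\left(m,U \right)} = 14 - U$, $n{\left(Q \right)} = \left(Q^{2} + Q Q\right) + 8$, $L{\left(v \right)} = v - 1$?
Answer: $\frac{12321}{256} \approx 48.129$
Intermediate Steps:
$L{\left(v \right)} = -1 + v$
$n{\left(Q \right)} = 8 + 2 Q^{2}$ ($n{\left(Q \right)} = \left(Q^{2} + Q^{2}\right) + 8 = 2 Q^{2} + 8 = 8 + 2 Q^{2}$)
$E{\left(A \right)} = \frac{1}{7 + A}$
$r{\left(m,U \right)} = -7 + \frac{U}{2}$ ($r{\left(m,U \right)} = - \frac{14 - U}{2} = -7 + \frac{U}{2}$)
$r^{2}{\left(n{\left(-4 \right)},E{\left(L{\left(2 \right)} \right)} \right)} = \left(-7 + \frac{1}{2 \left(7 + \left(-1 + 2\right)\right)}\right)^{2} = \left(-7 + \frac{1}{2 \left(7 + 1\right)}\right)^{2} = \left(-7 + \frac{1}{2 \cdot 8}\right)^{2} = \left(-7 + \frac{1}{2} \cdot \frac{1}{8}\right)^{2} = \left(-7 + \frac{1}{16}\right)^{2} = \left(- \frac{111}{16}\right)^{2} = \frac{12321}{256}$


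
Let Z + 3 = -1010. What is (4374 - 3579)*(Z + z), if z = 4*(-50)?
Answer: -964335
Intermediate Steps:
Z = -1013 (Z = -3 - 1010 = -1013)
z = -200
(4374 - 3579)*(Z + z) = (4374 - 3579)*(-1013 - 200) = 795*(-1213) = -964335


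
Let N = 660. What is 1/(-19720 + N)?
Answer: -1/19060 ≈ -5.2466e-5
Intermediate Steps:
1/(-19720 + N) = 1/(-19720 + 660) = 1/(-19060) = -1/19060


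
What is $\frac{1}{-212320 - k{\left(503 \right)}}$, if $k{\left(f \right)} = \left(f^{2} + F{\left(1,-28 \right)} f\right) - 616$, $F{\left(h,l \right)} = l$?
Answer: $- \frac{1}{450629} \approx -2.2191 \cdot 10^{-6}$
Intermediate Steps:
$k{\left(f \right)} = -616 + f^{2} - 28 f$ ($k{\left(f \right)} = \left(f^{2} - 28 f\right) - 616 = -616 + f^{2} - 28 f$)
$\frac{1}{-212320 - k{\left(503 \right)}} = \frac{1}{-212320 - \left(-616 + 503^{2} - 14084\right)} = \frac{1}{-212320 - \left(-616 + 253009 - 14084\right)} = \frac{1}{-212320 - 238309} = \frac{1}{-450629} = - \frac{1}{450629}$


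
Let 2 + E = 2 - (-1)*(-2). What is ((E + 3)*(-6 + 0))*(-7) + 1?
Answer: 43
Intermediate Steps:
E = -2 (E = -2 + (2 - (-1)*(-2)) = -2 + (2 - 1*2) = -2 + (2 - 2) = -2 + 0 = -2)
((E + 3)*(-6 + 0))*(-7) + 1 = ((-2 + 3)*(-6 + 0))*(-7) + 1 = (1*(-6))*(-7) + 1 = -6*(-7) + 1 = 42 + 1 = 43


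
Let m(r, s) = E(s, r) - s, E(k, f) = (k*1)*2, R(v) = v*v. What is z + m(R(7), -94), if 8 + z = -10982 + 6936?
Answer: -4148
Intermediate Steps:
R(v) = v²
E(k, f) = 2*k (E(k, f) = k*2 = 2*k)
z = -4054 (z = -8 + (-10982 + 6936) = -8 - 4046 = -4054)
m(r, s) = s (m(r, s) = 2*s - s = s)
z + m(R(7), -94) = -4054 - 94 = -4148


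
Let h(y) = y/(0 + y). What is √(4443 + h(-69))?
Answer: 2*√1111 ≈ 66.663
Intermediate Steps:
h(y) = 1 (h(y) = y/y = 1)
√(4443 + h(-69)) = √(4443 + 1) = √4444 = 2*√1111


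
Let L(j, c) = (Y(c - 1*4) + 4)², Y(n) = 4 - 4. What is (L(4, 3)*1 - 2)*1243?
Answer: 17402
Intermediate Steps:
Y(n) = 0
L(j, c) = 16 (L(j, c) = (0 + 4)² = 4² = 16)
(L(4, 3)*1 - 2)*1243 = (16*1 - 2)*1243 = (16 - 2)*1243 = 14*1243 = 17402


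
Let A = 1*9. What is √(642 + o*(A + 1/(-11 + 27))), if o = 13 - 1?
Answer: √3003/2 ≈ 27.400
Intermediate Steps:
A = 9
o = 12
√(642 + o*(A + 1/(-11 + 27))) = √(642 + 12*(9 + 1/(-11 + 27))) = √(642 + 12*(9 + 1/16)) = √(642 + 12*(145/16)) = √(642 + 435/4) = √(3003/4) = √3003/2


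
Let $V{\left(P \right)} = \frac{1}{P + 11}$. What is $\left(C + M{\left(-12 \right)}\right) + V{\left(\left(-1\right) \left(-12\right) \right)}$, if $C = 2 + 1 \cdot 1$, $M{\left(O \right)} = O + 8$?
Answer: $- \frac{22}{23} \approx -0.95652$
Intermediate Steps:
$M{\left(O \right)} = 8 + O$
$C = 3$ ($C = 2 + 1 = 3$)
$V{\left(P \right)} = \frac{1}{11 + P}$
$\left(C + M{\left(-12 \right)}\right) + V{\left(\left(-1\right) \left(-12\right) \right)} = \left(3 + \left(8 - 12\right)\right) + \frac{1}{11 - -12} = \left(3 - 4\right) + \frac{1}{11 + 12} = -1 + \frac{1}{23} = - \frac{22}{23}$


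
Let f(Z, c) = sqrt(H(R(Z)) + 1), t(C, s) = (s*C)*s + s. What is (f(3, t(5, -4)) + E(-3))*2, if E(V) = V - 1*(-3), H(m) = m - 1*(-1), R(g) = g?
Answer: 2*sqrt(5) ≈ 4.4721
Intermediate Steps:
H(m) = 1 + m (H(m) = m + 1 = 1 + m)
t(C, s) = s + C*s**2 (t(C, s) = (C*s)*s + s = C*s**2 + s = s + C*s**2)
E(V) = 3 + V (E(V) = V + 3 = 3 + V)
f(Z, c) = sqrt(2 + Z) (f(Z, c) = sqrt((1 + Z) + 1) = sqrt(2 + Z))
(f(3, t(5, -4)) + E(-3))*2 = (sqrt(2 + 3) + (3 - 3))*2 = (sqrt(5) + 0)*2 = sqrt(5)*2 = 2*sqrt(5)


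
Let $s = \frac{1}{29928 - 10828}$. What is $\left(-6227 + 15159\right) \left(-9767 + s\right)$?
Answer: $- \frac{416565477867}{4775} \approx -8.7239 \cdot 10^{7}$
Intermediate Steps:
$s = \frac{1}{19100} \approx 5.2356 \cdot 10^{-5}$
$\left(-6227 + 15159\right) \left(-9767 + s\right) = \left(-6227 + 15159\right) \left(-9767 + \frac{1}{19100}\right) = 8932 \left(- \frac{186549699}{19100}\right) = - \frac{416565477867}{4775}$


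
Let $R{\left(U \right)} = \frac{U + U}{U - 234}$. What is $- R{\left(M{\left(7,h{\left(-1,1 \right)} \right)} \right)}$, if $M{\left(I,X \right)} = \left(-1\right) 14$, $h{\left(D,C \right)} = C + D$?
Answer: $- \frac{7}{62} \approx -0.1129$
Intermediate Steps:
$M{\left(I,X \right)} = -14$
$R{\left(U \right)} = \frac{2 U}{-234 + U}$
$- R{\left(M{\left(7,h{\left(-1,1 \right)} \right)} \right)} = - \frac{2 \left(-14\right)}{-234 - 14} = - \frac{2 \left(-14\right)}{-248} = - \frac{2 \left(-14\right) \left(-1\right)}{248} = \left(-1\right) \frac{7}{62} = - \frac{7}{62}$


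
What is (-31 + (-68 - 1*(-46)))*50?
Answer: -2650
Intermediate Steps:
(-31 + (-68 - 1*(-46)))*50 = (-31 + (-68 + 46))*50 = (-31 - 22)*50 = -53*50 = -2650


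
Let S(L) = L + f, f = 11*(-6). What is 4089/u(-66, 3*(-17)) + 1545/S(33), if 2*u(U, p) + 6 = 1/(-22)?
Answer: -2047571/1463 ≈ -1399.6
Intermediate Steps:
u(U, p) = -133/44 (u(U, p) = -3 + (½)/(-22) = -3 + (½)*(-1/22) = -3 - 1/44 = -133/44)
f = -66
S(L) = -66 + L (S(L) = L - 66 = -66 + L)
4089/u(-66, 3*(-17)) + 1545/S(33) = 4089/(-133/44) + 1545/(-66 + 33) = 4089*(-44/133) + 1545/(-33) = -179916/133 + 1545*(-1/33) = -179916/133 - 515/11 = -2047571/1463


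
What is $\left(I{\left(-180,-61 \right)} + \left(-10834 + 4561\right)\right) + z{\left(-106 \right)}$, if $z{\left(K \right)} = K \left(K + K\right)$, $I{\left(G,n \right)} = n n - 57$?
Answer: $19863$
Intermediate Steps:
$I{\left(G,n \right)} = -57 + n^{2}$ ($I{\left(G,n \right)} = n^{2} - 57 = -57 + n^{2}$)
$z{\left(K \right)} = 2 K^{2}$ ($z{\left(K \right)} = K 2 K = 2 K^{2}$)
$\left(I{\left(-180,-61 \right)} + \left(-10834 + 4561\right)\right) + z{\left(-106 \right)} = \left(\left(-57 + \left(-61\right)^{2}\right) + \left(-10834 + 4561\right)\right) + 2 \left(-106\right)^{2} = \left(\left(-57 + 3721\right) - 6273\right) + 2 \cdot 11236 = \left(3664 - 6273\right) + 22472 = -2609 + 22472 = 19863$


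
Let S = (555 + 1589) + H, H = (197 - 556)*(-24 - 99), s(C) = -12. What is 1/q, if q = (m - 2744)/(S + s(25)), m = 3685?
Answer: 46289/941 ≈ 49.191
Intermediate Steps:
H = 44157 (H = -359*(-123) = 44157)
S = 46301 (S = (555 + 1589) + 44157 = 2144 + 44157 = 46301)
q = 941/46289 (q = (3685 - 2744)/(46301 - 12) = 941/46289 ≈ 0.020329)
1/q = 1/(941/46289) = 46289/941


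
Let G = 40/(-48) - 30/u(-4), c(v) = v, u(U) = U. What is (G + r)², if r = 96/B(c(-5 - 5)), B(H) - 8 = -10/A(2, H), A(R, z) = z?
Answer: 2704/9 ≈ 300.44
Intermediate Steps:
B(H) = 8 - 10/H
G = 20/3 (G = 40/(-48) - 30/(-4) = 40*(-1/48) - 30*(-¼) = -⅚ + 15/2 = 20/3 ≈ 6.6667)
r = 32/3 (r = 96/(8 - 10/(-5 - 5)) = 96/(8 - 10/(-10)) = 96/(8 - 10*(-⅒)) = 96/(8 + 1) = 96/9 = 96*(⅑) = 32/3 ≈ 10.667)
(G + r)² = (20/3 + 32/3)² = (52/3)² = 2704/9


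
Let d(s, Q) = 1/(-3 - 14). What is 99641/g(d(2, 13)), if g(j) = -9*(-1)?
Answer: 99641/9 ≈ 11071.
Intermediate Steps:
d(s, Q) = -1/17 (d(s, Q) = 1/(-17) = -1/17)
g(j) = 9
99641/g(d(2, 13)) = 99641/9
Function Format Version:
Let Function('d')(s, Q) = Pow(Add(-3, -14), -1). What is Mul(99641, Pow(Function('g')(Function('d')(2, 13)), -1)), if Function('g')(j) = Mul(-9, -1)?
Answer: Rational(99641, 9) ≈ 11071.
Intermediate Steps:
Function('d')(s, Q) = Rational(-1, 17) (Function('d')(s, Q) = Pow(-17, -1) = Rational(-1, 17))
Function('g')(j) = 9
Mul(99641, Pow(Function('g')(Function('d')(2, 13)), -1)) = Mul(99641, Pow(9, -1)) = Mul(99641, Rational(1, 9)) = Rational(99641, 9)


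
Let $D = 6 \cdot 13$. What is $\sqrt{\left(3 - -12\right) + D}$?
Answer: $\sqrt{93} \approx 9.6436$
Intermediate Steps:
$D = 78$
$\sqrt{\left(3 - -12\right) + D} = \sqrt{\left(3 - -12\right) + 78} = \sqrt{\left(3 + 12\right) + 78} = \sqrt{15 + 78} = \sqrt{93}$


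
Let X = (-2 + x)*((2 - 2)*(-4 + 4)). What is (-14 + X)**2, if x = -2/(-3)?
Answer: 196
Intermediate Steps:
x = 2/3 (x = -2*(-1/3) = 2/3 ≈ 0.66667)
X = 0 (X = (-2 + 2/3)*((2 - 2)*(-4 + 4)) = -0*0 = -4/3*0 = 0)
(-14 + X)**2 = (-14 + 0)**2 = (-14)**2 = 196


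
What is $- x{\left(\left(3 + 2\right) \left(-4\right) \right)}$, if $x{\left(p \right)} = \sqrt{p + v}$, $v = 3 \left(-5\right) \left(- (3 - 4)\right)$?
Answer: $- i \sqrt{35} \approx - 5.9161 i$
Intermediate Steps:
$v = -15$ ($v = - 15 \left(\left(-1\right) \left(-1\right)\right) = \left(-15\right) 1 = -15$)
$x{\left(p \right)} = \sqrt{-15 + p}$ ($x{\left(p \right)} = \sqrt{p - 15} = \sqrt{-15 + p}$)
$- x{\left(\left(3 + 2\right) \left(-4\right) \right)} = - \sqrt{-15 + \left(3 + 2\right) \left(-4\right)} = - \sqrt{-15 + 5 \left(-4\right)} = - \sqrt{-15 - 20} = - \sqrt{-35} = - i \sqrt{35}$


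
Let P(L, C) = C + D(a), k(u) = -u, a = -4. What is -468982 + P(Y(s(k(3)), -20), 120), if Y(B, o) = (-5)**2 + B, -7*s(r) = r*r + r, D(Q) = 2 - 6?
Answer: -468866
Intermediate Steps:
D(Q) = -4
s(r) = -r/7 - r**2/7 (s(r) = -(r*r + r)/7 = -(r**2 + r)/7 = -(r + r**2)/7 = -r/7 - r**2/7)
Y(B, o) = 25 + B
P(L, C) = -4 + C (P(L, C) = C - 4 = -4 + C)
-468982 + P(Y(s(k(3)), -20), 120) = -468982 + (-4 + 120) = -468982 + 116 = -468866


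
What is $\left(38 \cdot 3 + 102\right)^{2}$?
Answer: $46656$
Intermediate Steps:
$\left(38 \cdot 3 + 102\right)^{2} = \left(114 + 102\right)^{2} = 216^{2} = 46656$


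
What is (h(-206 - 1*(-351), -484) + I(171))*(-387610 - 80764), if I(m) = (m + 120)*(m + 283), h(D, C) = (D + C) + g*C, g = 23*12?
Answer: 847288566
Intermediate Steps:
g = 276
h(D, C) = D + 277*C (h(D, C) = (D + C) + 276*C = (C + D) + 276*C = D + 277*C)
I(m) = (120 + m)*(283 + m)
(h(-206 - 1*(-351), -484) + I(171))*(-387610 - 80764) = (((-206 - 1*(-351)) + 277*(-484)) + (33960 + 171² + 403*171))*(-387610 - 80764) = (((-206 + 351) - 134068) + (33960 + 29241 + 68913))*(-468374) = ((145 - 134068) + 132114)*(-468374) = (-133923 + 132114)*(-468374) = -1809*(-468374) = 847288566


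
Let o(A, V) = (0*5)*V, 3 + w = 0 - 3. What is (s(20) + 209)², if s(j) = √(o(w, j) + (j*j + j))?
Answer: 44101 + 836*√105 ≈ 52667.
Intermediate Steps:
w = -6 (w = -3 + (0 - 3) = -3 - 3 = -6)
o(A, V) = 0 (o(A, V) = 0*V = 0)
s(j) = √(j + j²) (s(j) = √(0 + (j*j + j)) = √(0 + (j² + j)) = √(0 + (j + j²)) = √(j + j²))
(s(20) + 209)² = (√(20*(1 + 20)) + 209)² = (√(20*21) + 209)² = (√420 + 209)² = (2*√105 + 209)² = (209 + 2*√105)²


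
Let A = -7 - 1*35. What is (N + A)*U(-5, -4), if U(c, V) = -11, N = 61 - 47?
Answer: 308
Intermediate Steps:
N = 14
A = -42 (A = -7 - 35 = -42)
(N + A)*U(-5, -4) = (14 - 42)*(-11) = -28*(-11) = 308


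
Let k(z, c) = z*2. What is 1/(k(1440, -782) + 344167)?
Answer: 1/347047 ≈ 2.8815e-6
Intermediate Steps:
k(z, c) = 2*z
1/(k(1440, -782) + 344167) = 1/(2*1440 + 344167) = 1/(2880 + 344167) = 1/347047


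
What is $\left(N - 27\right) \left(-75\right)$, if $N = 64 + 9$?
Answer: $-3450$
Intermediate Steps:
$N = 73$
$\left(N - 27\right) \left(-75\right) = \left(73 - 27\right) \left(-75\right) = 46 \left(-75\right) = -3450$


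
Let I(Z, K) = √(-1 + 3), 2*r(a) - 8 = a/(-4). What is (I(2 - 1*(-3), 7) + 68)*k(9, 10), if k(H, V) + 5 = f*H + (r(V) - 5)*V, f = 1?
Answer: -1258 - 37*√2/2 ≈ -1284.2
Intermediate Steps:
r(a) = 4 - a/8 (r(a) = 4 + (a/(-4))/2 = 4 + (a*(-¼))/2 = 4 + (-a/4)/2 = 4 - a/8)
k(H, V) = -5 + H + V*(-1 - V/8) (k(H, V) = -5 + (1*H + ((4 - V/8) - 5)*V) = -5 + (H + (-1 - V/8)*V) = -5 + (H + V*(-1 - V/8)) = -5 + H + V*(-1 - V/8))
I(Z, K) = √2
(I(2 - 1*(-3), 7) + 68)*k(9, 10) = (√2 + 68)*(-5 + 9 - 1*10 - ⅛*10²) = (68 + √2)*(-5 + 9 - 10 - ⅛*100) = (68 + √2)*(-5 + 9 - 10 - 25/2) = (68 + √2)*(-37/2) = -1258 - 37*√2/2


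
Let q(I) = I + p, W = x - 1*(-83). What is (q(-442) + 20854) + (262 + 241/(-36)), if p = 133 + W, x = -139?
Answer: 746795/36 ≈ 20744.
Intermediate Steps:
W = -56 (W = -139 - 1*(-83) = -139 + 83 = -56)
p = 77 (p = 133 - 56 = 77)
q(I) = 77 + I (q(I) = I + 77 = 77 + I)
(q(-442) + 20854) + (262 + 241/(-36)) = ((77 - 442) + 20854) + (262 + 241/(-36)) = (-365 + 20854) + (262 + 241*(-1/36)) = 20489 + (262 - 241/36) = 20489 + 9191/36 = 746795/36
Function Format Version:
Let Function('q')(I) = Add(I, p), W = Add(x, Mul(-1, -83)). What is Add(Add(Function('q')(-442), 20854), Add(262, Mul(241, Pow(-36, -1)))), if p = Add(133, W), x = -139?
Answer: Rational(746795, 36) ≈ 20744.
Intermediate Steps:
W = -56 (W = Add(-139, Mul(-1, -83)) = Add(-139, 83) = -56)
p = 77 (p = Add(133, -56) = 77)
Function('q')(I) = Add(77, I) (Function('q')(I) = Add(I, 77) = Add(77, I))
Add(Add(Function('q')(-442), 20854), Add(262, Mul(241, Pow(-36, -1)))) = Add(Add(Add(77, -442), 20854), Add(262, Mul(241, Pow(-36, -1)))) = Add(Add(-365, 20854), Add(262, Mul(241, Rational(-1, 36)))) = Add(20489, Add(262, Rational(-241, 36))) = Add(20489, Rational(9191, 36)) = Rational(746795, 36)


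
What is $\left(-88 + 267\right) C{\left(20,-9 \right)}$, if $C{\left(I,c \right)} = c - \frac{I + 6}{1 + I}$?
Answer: $- \frac{38485}{21} \approx -1832.6$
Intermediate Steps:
$C{\left(I,c \right)} = c - \frac{6 + I}{1 + I}$
$\left(-88 + 267\right) C{\left(20,-9 \right)} = \left(-88 + 267\right) \frac{-6 - 9 - 20 + 20 \left(-9\right)}{1 + 20} = 179 \frac{-6 - 9 - 20 - 180}{21} = 179 \cdot \frac{1}{21} \left(-215\right) = 179 \left(- \frac{215}{21}\right) = - \frac{38485}{21}$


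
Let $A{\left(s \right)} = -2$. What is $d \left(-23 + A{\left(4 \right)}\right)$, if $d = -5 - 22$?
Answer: $675$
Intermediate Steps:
$d = -27$
$d \left(-23 + A{\left(4 \right)}\right) = - 27 \left(-23 - 2\right) = \left(-27\right) \left(-25\right) = 675$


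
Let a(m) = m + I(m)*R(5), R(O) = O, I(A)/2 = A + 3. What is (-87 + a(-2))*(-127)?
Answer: 10033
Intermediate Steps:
I(A) = 6 + 2*A (I(A) = 2*(A + 3) = 2*(3 + A) = 6 + 2*A)
a(m) = 30 + 11*m (a(m) = m + (6 + 2*m)*5 = m + (30 + 10*m) = 30 + 11*m)
(-87 + a(-2))*(-127) = (-87 + (30 + 11*(-2)))*(-127) = (-87 + (30 - 22))*(-127) = (-87 + 8)*(-127) = -79*(-127) = 10033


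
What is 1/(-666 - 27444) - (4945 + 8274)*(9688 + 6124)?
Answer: -5875519255081/28110 ≈ -2.0902e+8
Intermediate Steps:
1/(-666 - 27444) - (4945 + 8274)*(9688 + 6124) = 1/(-28110) - 13219*15812 = -1/28110 - 1*209018828 = -1/28110 - 209018828 = -5875519255081/28110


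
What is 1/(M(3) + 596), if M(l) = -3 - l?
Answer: 1/590 ≈ 0.0016949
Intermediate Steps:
1/(M(3) + 596) = 1/((-3 - 1*3) + 596) = 1/((-3 - 3) + 596) = 1/(-6 + 596) = 1/590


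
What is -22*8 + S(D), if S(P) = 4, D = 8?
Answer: -172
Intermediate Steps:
-22*8 + S(D) = -22*8 + 4 = -176 + 4 = -172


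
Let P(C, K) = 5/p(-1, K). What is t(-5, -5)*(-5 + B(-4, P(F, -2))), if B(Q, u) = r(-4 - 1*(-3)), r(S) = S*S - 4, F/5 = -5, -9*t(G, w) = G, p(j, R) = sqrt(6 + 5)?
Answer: -40/9 ≈ -4.4444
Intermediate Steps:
p(j, R) = sqrt(11)
t(G, w) = -G/9
F = -25 (F = 5*(-5) = -25)
P(C, K) = 5*sqrt(11)/11 (P(C, K) = 5/(sqrt(11)) = 5*(sqrt(11)/11) = 5*sqrt(11)/11)
r(S) = -4 + S**2 (r(S) = S**2 - 4 = -4 + S**2)
B(Q, u) = -3 (B(Q, u) = -4 + (-4 - 1*(-3))**2 = -4 + (-4 + 3)**2 = -4 + (-1)**2 = -4 + 1 = -3)
t(-5, -5)*(-5 + B(-4, P(F, -2))) = (-1/9*(-5))*(-5 - 3) = (5/9)*(-8) = -40/9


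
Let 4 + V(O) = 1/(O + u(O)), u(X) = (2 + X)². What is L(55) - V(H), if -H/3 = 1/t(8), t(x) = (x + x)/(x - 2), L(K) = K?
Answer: 1421/23 ≈ 61.783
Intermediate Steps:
t(x) = 2*x/(-2 + x) (t(x) = (2*x)/(-2 + x) = 2*x/(-2 + x))
H = -9/8 (H = -3/(2*8/(-2 + 8)) = -3/(2*8/6) = -3/(2*8*(⅙)) = -3/8/3 = -3*3/8 = -9/8 ≈ -1.1250)
V(O) = -4 + 1/(O + (2 + O)²)
L(55) - V(H) = 55 - (1 - 4*(-9/8) - 4*(2 - 9/8)²)/(-9/8 + (2 - 9/8)²) = 55 - (1 + 9/2 - 4*(7/8)²)/(-9/8 + (7/8)²) = 55 - (1 + 9/2 - 4*49/64)/(-9/8 + 49/64) = 55 - (1 + 9/2 - 49/16)/(-23/64) = 55 - (-64)*39/(23*16) = 55 - 1*(-156/23) = 55 + 156/23 = 1421/23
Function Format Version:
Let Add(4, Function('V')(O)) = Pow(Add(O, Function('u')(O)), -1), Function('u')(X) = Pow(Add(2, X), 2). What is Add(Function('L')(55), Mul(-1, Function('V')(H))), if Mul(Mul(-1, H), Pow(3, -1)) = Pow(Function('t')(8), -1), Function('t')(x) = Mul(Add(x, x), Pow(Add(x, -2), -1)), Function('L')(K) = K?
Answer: Rational(1421, 23) ≈ 61.783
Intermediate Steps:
Function('t')(x) = Mul(2, x, Pow(Add(-2, x), -1)) (Function('t')(x) = Mul(Mul(2, x), Pow(Add(-2, x), -1)) = Mul(2, x, Pow(Add(-2, x), -1)))
H = Rational(-9, 8) (H = Mul(-3, Pow(Mul(2, 8, Pow(Add(-2, 8), -1)), -1)) = Mul(-3, Pow(Mul(2, 8, Pow(6, -1)), -1)) = Mul(-3, Pow(Mul(2, 8, Rational(1, 6)), -1)) = Mul(-3, Pow(Rational(8, 3), -1)) = Mul(-3, Rational(3, 8)) = Rational(-9, 8) ≈ -1.1250)
Function('V')(O) = Add(-4, Pow(Add(O, Pow(Add(2, O), 2)), -1))
Add(Function('L')(55), Mul(-1, Function('V')(H))) = Add(55, Mul(-1, Mul(Pow(Add(Rational(-9, 8), Pow(Add(2, Rational(-9, 8)), 2)), -1), Add(1, Mul(-4, Rational(-9, 8)), Mul(-4, Pow(Add(2, Rational(-9, 8)), 2)))))) = Add(55, Mul(-1, Mul(Pow(Add(Rational(-9, 8), Pow(Rational(7, 8), 2)), -1), Add(1, Rational(9, 2), Mul(-4, Pow(Rational(7, 8), 2)))))) = Add(55, Mul(-1, Mul(Pow(Add(Rational(-9, 8), Rational(49, 64)), -1), Add(1, Rational(9, 2), Mul(-4, Rational(49, 64)))))) = Add(55, Mul(-1, Mul(Pow(Rational(-23, 64), -1), Add(1, Rational(9, 2), Rational(-49, 16))))) = Add(55, Mul(-1, Mul(Rational(-64, 23), Rational(39, 16)))) = Add(55, Mul(-1, Rational(-156, 23))) = Add(55, Rational(156, 23)) = Rational(1421, 23)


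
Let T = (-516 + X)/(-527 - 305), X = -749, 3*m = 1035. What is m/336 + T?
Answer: 14835/5824 ≈ 2.5472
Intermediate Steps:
m = 345 (m = (⅓)*1035 = 345)
T = 1265/832 (T = (-516 - 749)/(-527 - 305) = -1265/(-832) = -1265*(-1/832) = 1265/832 ≈ 1.5204)
m/336 + T = 345/336 + 1265/832 = (1/336)*345 + 1265/832 = 115/112 + 1265/832 = 14835/5824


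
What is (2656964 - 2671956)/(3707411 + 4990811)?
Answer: -7496/4349111 ≈ -0.0017236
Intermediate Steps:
(2656964 - 2671956)/(3707411 + 4990811) = -14992/8698222 = -14992*1/8698222 = -7496/4349111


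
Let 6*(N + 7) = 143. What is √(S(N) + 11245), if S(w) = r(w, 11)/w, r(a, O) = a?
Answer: √11246 ≈ 106.05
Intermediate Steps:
N = 101/6 (N = -7 + (⅙)*143 = -7 + 143/6 = 101/6 ≈ 16.833)
S(w) = 1 (S(w) = w/w = 1)
√(S(N) + 11245) = √(1 + 11245) = √11246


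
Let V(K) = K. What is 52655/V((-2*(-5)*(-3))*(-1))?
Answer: 10531/6 ≈ 1755.2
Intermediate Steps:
52655/V((-2*(-5)*(-3))*(-1)) = 52655/(((-2*(-5)*(-3))*(-1))) = 52655/(((10*(-3))*(-1))) = 52655/((-30*(-1))) = 52655/30 = 52655*(1/30) = 10531/6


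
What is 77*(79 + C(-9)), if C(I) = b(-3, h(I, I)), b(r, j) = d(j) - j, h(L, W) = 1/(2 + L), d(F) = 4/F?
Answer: 3938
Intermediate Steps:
b(r, j) = -j + 4/j (b(r, j) = 4/j - j = -j + 4/j)
C(I) = 8 - 1/(2 + I) + 4*I (C(I) = -1/(2 + I) + 4/(1/(2 + I)) = -1/(2 + I) + 4*(2 + I) = -1/(2 + I) + (8 + 4*I) = 8 - 1/(2 + I) + 4*I)
77*(79 + C(-9)) = 77*(79 + (8 - 1/(2 - 9) + 4*(-9))) = 77*(79 + (8 - 1/(-7) - 36)) = 77*(79 + (8 - 1*(-⅐) - 36)) = 77*(79 + (8 + ⅐ - 36)) = 77*(79 - 195/7) = 77*(358/7) = 3938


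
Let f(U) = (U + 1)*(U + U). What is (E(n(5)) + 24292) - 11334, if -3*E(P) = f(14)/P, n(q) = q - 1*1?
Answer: 12923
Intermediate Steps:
n(q) = -1 + q (n(q) = q - 1 = -1 + q)
f(U) = 2*U*(1 + U) (f(U) = (1 + U)*(2*U) = 2*U*(1 + U))
E(P) = -140/P (E(P) = -2*14*(1 + 14)/(3*P) = -2*14*15/(3*P) = -140/P)
(E(n(5)) + 24292) - 11334 = (-140/(-1 + 5) + 24292) - 11334 = (-140/4 + 24292) - 11334 = (-140*¼ + 24292) - 11334 = (-35 + 24292) - 11334 = 24257 - 11334 = 12923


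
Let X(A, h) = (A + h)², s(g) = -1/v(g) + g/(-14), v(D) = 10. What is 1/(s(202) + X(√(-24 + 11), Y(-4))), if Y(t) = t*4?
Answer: 70*I/(2240*√13 + 15993*I) ≈ 0.0034875 + 0.0017612*I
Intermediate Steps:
Y(t) = 4*t
s(g) = -⅒ - g/14 (s(g) = -1/10 + g/(-14) = -1*⅒ + g*(-1/14) = -⅒ - g/14)
1/(s(202) + X(√(-24 + 11), Y(-4))) = 1/((-⅒ - 1/14*202) + (√(-24 + 11) + 4*(-4))²) = 1/((-⅒ - 101/7) + (√(-13) - 16)²) = 1/(-1017/70 + (I*√13 - 16)²) = 1/(-1017/70 + (-16 + I*√13)²)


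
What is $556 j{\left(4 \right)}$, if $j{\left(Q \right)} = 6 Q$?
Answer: $13344$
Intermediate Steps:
$556 j{\left(4 \right)} = 556 \cdot 6 \cdot 4 = 556 \cdot 24 = 13344$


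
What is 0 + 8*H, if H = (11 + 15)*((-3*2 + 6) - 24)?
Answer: -4992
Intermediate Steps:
H = -624 (H = 26*((-6 + 6) - 24) = 26*(0 - 24) = 26*(-24) = -624)
0 + 8*H = 0 + 8*(-624) = 0 - 4992 = -4992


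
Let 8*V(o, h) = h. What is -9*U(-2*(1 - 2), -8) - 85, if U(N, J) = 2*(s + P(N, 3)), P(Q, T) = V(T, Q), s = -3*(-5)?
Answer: -719/2 ≈ -359.50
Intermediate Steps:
V(o, h) = h/8
s = 15
P(Q, T) = Q/8
U(N, J) = 30 + N/4 (U(N, J) = 2*(15 + N/8) = 30 + N/4)
-9*U(-2*(1 - 2), -8) - 85 = -9*(30 + (-2*(1 - 2))/4) - 85 = -9*(30 + (-2*(-1))/4) - 85 = -9*(30 + (1/4)*2) - 85 = -9*(30 + 1/2) - 85 = -9*61/2 - 85 = -549/2 - 85 = -719/2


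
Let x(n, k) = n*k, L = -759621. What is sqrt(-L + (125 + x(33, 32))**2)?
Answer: sqrt(2154382) ≈ 1467.8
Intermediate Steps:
x(n, k) = k*n
sqrt(-L + (125 + x(33, 32))**2) = sqrt(-1*(-759621) + (125 + 32*33)**2) = sqrt(759621 + (125 + 1056)**2) = sqrt(759621 + 1181**2) = sqrt(759621 + 1394761) = sqrt(2154382)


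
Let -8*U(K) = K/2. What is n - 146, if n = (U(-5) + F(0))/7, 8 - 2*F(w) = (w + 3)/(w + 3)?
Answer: -16291/112 ≈ -145.46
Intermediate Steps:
U(K) = -K/16 (U(K) = -K/(8*2) = -K/16)
F(w) = 7/2 (F(w) = 4 - (w + 3)/(2*(w + 3)) = 4 - (3 + w)/(2*(3 + w)) = 4 - ½*1 = 4 - ½ = 7/2)
n = 61/112 (n = (-1/16*(-5) + 7/2)/7 = (5/16 + 7/2)*(⅐) = (61/16)*(⅐) = 61/112 ≈ 0.54464)
n - 146 = 61/112 - 146 = -16291/112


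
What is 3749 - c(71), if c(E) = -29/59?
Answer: 221220/59 ≈ 3749.5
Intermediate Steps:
c(E) = -29/59 (c(E) = -29*1/59 = -29/59)
3749 - c(71) = 3749 - 1*(-29/59) = 3749 + 29/59 = 221220/59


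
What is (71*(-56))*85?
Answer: -337960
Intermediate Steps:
(71*(-56))*85 = -3976*85 = -337960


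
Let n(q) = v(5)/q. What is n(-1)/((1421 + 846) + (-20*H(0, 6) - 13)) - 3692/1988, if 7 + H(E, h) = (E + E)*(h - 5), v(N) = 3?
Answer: -1483/798 ≈ -1.8584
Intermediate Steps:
H(E, h) = -7 + 2*E*(-5 + h) (H(E, h) = -7 + (E + E)*(h - 5) = -7 + (2*E)*(-5 + h) = -7 + 2*E*(-5 + h))
n(q) = 3/q
n(-1)/((1421 + 846) + (-20*H(0, 6) - 13)) - 3692/1988 = (3/(-1))/((1421 + 846) + (-20*(-7 - 10*0 + 2*0*6) - 13)) - 3692/1988 = (3*(-1))/(2267 + (-20*(-7 + 0 + 0) - 13)) - 3692*1/1988 = -3/(2267 + (-20*(-7) - 13)) - 13/7 = -3/(2267 + (140 - 13)) - 13/7 = -3/(2267 + 127) - 13/7 = -3/2394 - 13/7 = -3*1/2394 - 13/7 = -1/798 - 13/7 = -1483/798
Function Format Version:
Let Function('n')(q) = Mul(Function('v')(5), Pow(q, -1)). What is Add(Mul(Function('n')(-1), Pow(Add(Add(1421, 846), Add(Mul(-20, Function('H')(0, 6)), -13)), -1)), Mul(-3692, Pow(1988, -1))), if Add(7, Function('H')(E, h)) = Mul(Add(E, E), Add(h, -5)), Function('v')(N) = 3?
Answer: Rational(-1483, 798) ≈ -1.8584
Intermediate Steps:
Function('H')(E, h) = Add(-7, Mul(2, E, Add(-5, h))) (Function('H')(E, h) = Add(-7, Mul(Add(E, E), Add(h, -5))) = Add(-7, Mul(Mul(2, E), Add(-5, h))) = Add(-7, Mul(2, E, Add(-5, h))))
Function('n')(q) = Mul(3, Pow(q, -1))
Add(Mul(Function('n')(-1), Pow(Add(Add(1421, 846), Add(Mul(-20, Function('H')(0, 6)), -13)), -1)), Mul(-3692, Pow(1988, -1))) = Add(Mul(Mul(3, Pow(-1, -1)), Pow(Add(Add(1421, 846), Add(Mul(-20, Add(-7, Mul(-10, 0), Mul(2, 0, 6))), -13)), -1)), Mul(-3692, Pow(1988, -1))) = Add(Mul(Mul(3, -1), Pow(Add(2267, Add(Mul(-20, Add(-7, 0, 0)), -13)), -1)), Mul(-3692, Rational(1, 1988))) = Add(Mul(-3, Pow(Add(2267, Add(Mul(-20, -7), -13)), -1)), Rational(-13, 7)) = Add(Mul(-3, Pow(Add(2267, Add(140, -13)), -1)), Rational(-13, 7)) = Add(Mul(-3, Pow(Add(2267, 127), -1)), Rational(-13, 7)) = Add(Mul(-3, Pow(2394, -1)), Rational(-13, 7)) = Add(Mul(-3, Rational(1, 2394)), Rational(-13, 7)) = Add(Rational(-1, 798), Rational(-13, 7)) = Rational(-1483, 798)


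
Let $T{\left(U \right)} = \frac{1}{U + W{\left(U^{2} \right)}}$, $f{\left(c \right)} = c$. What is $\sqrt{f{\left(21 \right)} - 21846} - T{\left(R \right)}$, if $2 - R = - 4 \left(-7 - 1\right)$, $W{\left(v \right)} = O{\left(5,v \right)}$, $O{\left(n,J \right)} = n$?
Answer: $\frac{1}{25} + 15 i \sqrt{97} \approx 0.04 + 147.73 i$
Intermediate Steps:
$W{\left(v \right)} = 5$
$R = -30$ ($R = 2 - - 4 \left(-7 - 1\right) = 2 - \left(-4\right) \left(-8\right) = 2 - 32 = -30$)
$T{\left(U \right)} = \frac{1}{5 + U}$ ($T{\left(U \right)} = \frac{1}{U + 5} = \frac{1}{5 + U}$)
$\sqrt{f{\left(21 \right)} - 21846} - T{\left(R \right)} = \sqrt{21 - 21846} - \frac{1}{5 - 30} = \sqrt{-21825} - \frac{1}{-25} = 15 i \sqrt{97} - - \frac{1}{25} = 15 i \sqrt{97} + \frac{1}{25} = \frac{1}{25} + 15 i \sqrt{97}$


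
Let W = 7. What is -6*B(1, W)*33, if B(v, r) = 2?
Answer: -396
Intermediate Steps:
-6*B(1, W)*33 = -6*2*33 = -12*33 = -396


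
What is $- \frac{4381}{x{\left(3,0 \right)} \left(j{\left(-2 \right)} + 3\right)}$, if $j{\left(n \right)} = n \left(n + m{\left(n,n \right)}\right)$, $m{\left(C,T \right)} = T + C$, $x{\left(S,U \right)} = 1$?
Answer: $- \frac{4381}{15} \approx -292.07$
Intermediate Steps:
$m{\left(C,T \right)} = C + T$
$j{\left(n \right)} = 3 n^{2}$ ($j{\left(n \right)} = n \left(n + \left(n + n\right)\right) = n \left(n + 2 n\right) = n 3 n = 3 n^{2}$)
$- \frac{4381}{x{\left(3,0 \right)} \left(j{\left(-2 \right)} + 3\right)} = - \frac{4381}{1 \left(3 \left(-2\right)^{2} + 3\right)} = - \frac{4381}{1 \left(3 \cdot 4 + 3\right)} = - \frac{4381}{1 \left(12 + 3\right)} = - \frac{4381}{1 \cdot 15} = - \frac{4381}{15}$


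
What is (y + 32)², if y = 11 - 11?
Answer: 1024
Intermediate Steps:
y = 0
(y + 32)² = (0 + 32)² = 32² = 1024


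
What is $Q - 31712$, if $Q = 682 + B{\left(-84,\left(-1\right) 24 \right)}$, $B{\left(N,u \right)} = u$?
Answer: $-31054$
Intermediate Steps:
$Q = 658$ ($Q = 682 - 24 = 658$)
$Q - 31712 = 658 - 31712 = -31054$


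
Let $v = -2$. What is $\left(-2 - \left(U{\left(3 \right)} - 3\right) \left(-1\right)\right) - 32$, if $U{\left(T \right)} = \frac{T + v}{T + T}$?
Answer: $- \frac{221}{6} \approx -36.833$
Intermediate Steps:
$U{\left(T \right)} = \frac{-2 + T}{2 T}$ ($U{\left(T \right)} = \frac{T - 2}{T + T} = \frac{-2 + T}{2 T}$)
$\left(-2 - \left(U{\left(3 \right)} - 3\right) \left(-1\right)\right) - 32 = \left(-2 - \left(\frac{-2 + 3}{2 \cdot 3} - 3\right) \left(-1\right)\right) - 32 = \left(-2 - \left(\frac{1}{2} \cdot \frac{1}{3} \cdot 1 - 3\right) \left(-1\right)\right) - 32 = \left(-2 - \left(\frac{1}{6} - 3\right) \left(-1\right)\right) - 32 = \left(-2 - \left(- \frac{17}{6}\right) \left(-1\right)\right) - 32 = \left(-2 - \frac{17}{6}\right) - 32 = - \frac{29}{6} - 32 = - \frac{221}{6}$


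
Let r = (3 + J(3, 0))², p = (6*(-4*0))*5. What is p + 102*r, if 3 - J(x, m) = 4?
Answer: 408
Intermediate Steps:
J(x, m) = -1 (J(x, m) = 3 - 1*4 = 3 - 4 = -1)
p = 0 (p = (6*0)*5 = 0*5 = 0)
r = 4 (r = (3 - 1)² = 2² = 4)
p + 102*r = 0 + 102*4 = 0 + 408 = 408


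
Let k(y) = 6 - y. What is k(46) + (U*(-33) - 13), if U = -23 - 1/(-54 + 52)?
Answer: 1379/2 ≈ 689.50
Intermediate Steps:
U = -45/2 (U = -23 - 1/(-2) = -23 - 1*(-1/2) = -23 + 1/2 = -45/2 ≈ -22.500)
k(46) + (U*(-33) - 13) = (6 - 1*46) + (-45/2*(-33) - 13) = (6 - 46) + (1485/2 - 13) = -40 + 1459/2 = 1379/2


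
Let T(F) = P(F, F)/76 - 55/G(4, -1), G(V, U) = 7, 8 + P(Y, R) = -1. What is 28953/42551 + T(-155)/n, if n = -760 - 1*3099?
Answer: 3507100321/5138628964 ≈ 0.68250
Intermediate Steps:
P(Y, R) = -9 (P(Y, R) = -8 - 1 = -9)
T(F) = -4243/532 (T(F) = -9/76 - 55/7 = -4243/532)
n = -3859 (n = -760 - 3099 = -3859)
28953/42551 + T(-155)/n = 28953/42551 - 4243/532/(-3859) = 28953*(1/42551) - 4243/532*(-1/3859) = 28953/42551 + 4243/2052988 = 3507100321/5138628964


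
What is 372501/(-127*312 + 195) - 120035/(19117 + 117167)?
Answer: -6166531811/597060204 ≈ -10.328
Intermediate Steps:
372501/(-127*312 + 195) - 120035/(19117 + 117167) = 372501/(-39624 + 195) - 120035/136284 = 372501/(-39429) - 120035*1/136284 = 372501*(-1/39429) - 120035/136284 = -41389/4381 - 120035/136284 = -6166531811/597060204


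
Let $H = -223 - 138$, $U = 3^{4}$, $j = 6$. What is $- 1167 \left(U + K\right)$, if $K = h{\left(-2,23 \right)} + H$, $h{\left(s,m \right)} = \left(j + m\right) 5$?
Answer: $157545$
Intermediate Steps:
$h{\left(s,m \right)} = 30 + 5 m$ ($h{\left(s,m \right)} = \left(6 + m\right) 5 = 30 + 5 m$)
$U = 81$
$H = -361$
$K = -216$ ($K = \left(30 + 5 \cdot 23\right) - 361 = \left(30 + 115\right) - 361 = 145 - 361 = -216$)
$- 1167 \left(U + K\right) = - 1167 \left(81 - 216\right) = \left(-1167\right) \left(-135\right) = 157545$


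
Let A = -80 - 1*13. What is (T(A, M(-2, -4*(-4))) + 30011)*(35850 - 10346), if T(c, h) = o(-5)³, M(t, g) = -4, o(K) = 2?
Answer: 765604576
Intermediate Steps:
A = -93 (A = -80 - 13 = -93)
T(c, h) = 8 (T(c, h) = 2³ = 8)
(T(A, M(-2, -4*(-4))) + 30011)*(35850 - 10346) = (8 + 30011)*(35850 - 10346) = 30019*25504 = 765604576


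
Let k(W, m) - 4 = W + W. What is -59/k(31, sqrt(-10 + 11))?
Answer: -59/66 ≈ -0.89394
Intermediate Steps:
k(W, m) = 4 + 2*W (k(W, m) = 4 + (W + W) = 4 + 2*W)
-59/k(31, sqrt(-10 + 11)) = -59/(4 + 2*31) = -59/(4 + 62) = -59/66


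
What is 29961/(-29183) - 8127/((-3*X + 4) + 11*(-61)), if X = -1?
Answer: 217276137/19377512 ≈ 11.213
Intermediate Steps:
29961/(-29183) - 8127/((-3*X + 4) + 11*(-61)) = 29961/(-29183) - 8127/((-3*(-1) + 4) + 11*(-61)) = 29961*(-1/29183) - 8127/((3 + 4) - 671) = -29961/29183 - 8127/(7 - 671) = -29961/29183 - 8127/(-664) = -29961/29183 - 8127*(-1/664) = -29961/29183 + 8127/664 = 217276137/19377512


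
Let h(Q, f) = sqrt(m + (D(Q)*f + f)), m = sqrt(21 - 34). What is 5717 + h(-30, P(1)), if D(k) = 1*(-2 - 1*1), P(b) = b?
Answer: 5717 + sqrt(-2 + I*sqrt(13)) ≈ 5718.0 + 1.7497*I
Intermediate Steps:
D(k) = -3 (D(k) = 1*(-2 - 1) = 1*(-3) = -3)
m = I*sqrt(13) (m = sqrt(-13) = I*sqrt(13) ≈ 3.6056*I)
h(Q, f) = sqrt(-2*f + I*sqrt(13)) (h(Q, f) = sqrt(I*sqrt(13) + (-3*f + f)) = sqrt(I*sqrt(13) - 2*f) = sqrt(-2*f + I*sqrt(13)))
5717 + h(-30, P(1)) = 5717 + sqrt(-2*1 + I*sqrt(13)) = 5717 + sqrt(-2 + I*sqrt(13))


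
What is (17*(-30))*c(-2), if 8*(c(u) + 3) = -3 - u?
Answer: 6375/4 ≈ 1593.8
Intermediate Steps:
c(u) = -27/8 - u/8 (c(u) = -3 + (-3 - u)/8 = -3 + (-3/8 - u/8) = -27/8 - u/8)
(17*(-30))*c(-2) = (17*(-30))*(-27/8 - 1/8*(-2)) = -510*(-27/8 + 1/4) = -510*(-25/8) = 6375/4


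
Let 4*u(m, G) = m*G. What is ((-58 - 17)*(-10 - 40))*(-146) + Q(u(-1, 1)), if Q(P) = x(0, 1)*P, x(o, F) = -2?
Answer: -1094999/2 ≈ -5.4750e+5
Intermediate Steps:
u(m, G) = G*m/4 (u(m, G) = (m*G)/4 = (G*m)/4 = G*m/4)
Q(P) = -2*P
((-58 - 17)*(-10 - 40))*(-146) + Q(u(-1, 1)) = ((-58 - 17)*(-10 - 40))*(-146) - (-1)/2 = -75*(-50)*(-146) - 2*(-¼) = 3750*(-146) + ½ = -547500 + ½ = -1094999/2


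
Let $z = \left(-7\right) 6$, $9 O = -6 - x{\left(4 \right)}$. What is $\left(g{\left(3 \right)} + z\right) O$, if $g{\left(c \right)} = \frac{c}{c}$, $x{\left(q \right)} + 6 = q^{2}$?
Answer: $\frac{656}{9} \approx 72.889$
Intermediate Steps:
$x{\left(q \right)} = -6 + q^{2}$
$g{\left(c \right)} = 1$
$O = - \frac{16}{9}$ ($O = \frac{-6 - \left(-6 + 4^{2}\right)}{9} = \frac{-6 - \left(-6 + 16\right)}{9} = \frac{-6 - 10}{9} = \frac{1}{9} \left(-16\right) = - \frac{16}{9} \approx -1.7778$)
$z = -42$
$\left(g{\left(3 \right)} + z\right) O = \left(1 - 42\right) \left(- \frac{16}{9}\right) = \left(-41\right) \left(- \frac{16}{9}\right) = \frac{656}{9}$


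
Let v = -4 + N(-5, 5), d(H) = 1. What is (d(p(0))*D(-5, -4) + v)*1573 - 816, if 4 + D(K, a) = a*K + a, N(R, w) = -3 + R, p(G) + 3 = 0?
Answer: -816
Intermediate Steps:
p(G) = -3 (p(G) = -3 + 0 = -3)
v = -12 (v = -4 + (-3 - 5) = -4 - 8 = -12)
D(K, a) = -4 + a + K*a (D(K, a) = -4 + (a*K + a) = -4 + (K*a + a) = -4 + (a + K*a) = -4 + a + K*a)
(d(p(0))*D(-5, -4) + v)*1573 - 816 = (1*(-4 - 4 - 5*(-4)) - 12)*1573 - 816 = (1*(-4 - 4 + 20) - 12)*1573 - 816 = (1*12 - 12)*1573 - 816 = (12 - 12)*1573 - 816 = 0*1573 - 816 = 0 - 816 = -816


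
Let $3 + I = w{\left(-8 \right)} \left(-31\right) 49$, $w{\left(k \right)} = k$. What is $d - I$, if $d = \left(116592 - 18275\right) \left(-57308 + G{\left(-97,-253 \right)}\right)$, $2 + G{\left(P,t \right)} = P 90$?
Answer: $-6492866829$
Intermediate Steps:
$G{\left(P,t \right)} = -2 + 90 P$ ($G{\left(P,t \right)} = -2 + P 90 = -2 + 90 P$)
$d = -6492854680$ ($d = \left(116592 - 18275\right) \left(-57308 + \left(-2 + 90 \left(-97\right)\right)\right) = 98317 \left(-57308 - 8732\right) = 98317 \left(-66040\right) = -6492854680$)
$I = 12149$ ($I = -3 + \left(-8\right) \left(-31\right) 49 = -3 + 248 \cdot 49 = -3 + 12152 = 12149$)
$d - I = -6492854680 - 12149 = -6492866829$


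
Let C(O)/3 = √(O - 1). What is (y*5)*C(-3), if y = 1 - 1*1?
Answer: 0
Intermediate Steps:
C(O) = 3*√(-1 + O) (C(O) = 3*√(O - 1) = 3*√(-1 + O))
y = 0 (y = 1 - 1 = 0)
(y*5)*C(-3) = (0*5)*(3*√(-1 - 3)) = 0*(3*√(-4)) = 0*(3*(2*I)) = 0*(6*I) = 0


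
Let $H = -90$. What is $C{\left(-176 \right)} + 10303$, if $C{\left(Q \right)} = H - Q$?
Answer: $10389$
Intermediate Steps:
$C{\left(Q \right)} = -90 - Q$
$C{\left(-176 \right)} + 10303 = \left(-90 - -176\right) + 10303 = \left(-90 + 176\right) + 10303 = 86 + 10303 = 10389$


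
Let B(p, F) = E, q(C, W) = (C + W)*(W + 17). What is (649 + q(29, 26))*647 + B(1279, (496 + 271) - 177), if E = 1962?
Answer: 1952020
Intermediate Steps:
q(C, W) = (17 + W)*(C + W) (q(C, W) = (C + W)*(17 + W) = (17 + W)*(C + W))
B(p, F) = 1962
(649 + q(29, 26))*647 + B(1279, (496 + 271) - 177) = (649 + (26² + 17*29 + 17*26 + 29*26))*647 + 1962 = (649 + (676 + 493 + 442 + 754))*647 + 1962 = (649 + 2365)*647 + 1962 = 3014*647 + 1962 = 1950058 + 1962 = 1952020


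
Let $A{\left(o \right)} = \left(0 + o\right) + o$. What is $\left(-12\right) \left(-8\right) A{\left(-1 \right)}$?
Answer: $-192$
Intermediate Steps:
$A{\left(o \right)} = 2 o$ ($A{\left(o \right)} = o + o = 2 o$)
$\left(-12\right) \left(-8\right) A{\left(-1 \right)} = \left(-12\right) \left(-8\right) 2 \left(-1\right) = 96 \left(-2\right) = -192$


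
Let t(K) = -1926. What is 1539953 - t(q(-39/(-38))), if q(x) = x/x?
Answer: 1541879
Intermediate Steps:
q(x) = 1
1539953 - t(q(-39/(-38))) = 1539953 - 1*(-1926) = 1539953 + 1926 = 1541879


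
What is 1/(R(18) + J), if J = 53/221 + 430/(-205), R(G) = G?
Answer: 9061/146265 ≈ 0.061949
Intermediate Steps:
J = -16833/9061 (J = 53*(1/221) + 430*(-1/205) = 53/221 - 86/41 = -16833/9061 ≈ -1.8577)
1/(R(18) + J) = 1/(18 - 16833/9061) = 1/(146265/9061) = 9061/146265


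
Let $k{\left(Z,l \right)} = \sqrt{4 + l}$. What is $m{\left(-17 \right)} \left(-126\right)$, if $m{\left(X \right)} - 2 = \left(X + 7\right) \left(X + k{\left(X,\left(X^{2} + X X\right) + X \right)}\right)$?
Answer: $-21672 + 1260 \sqrt{565} \approx 8277.9$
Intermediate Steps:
$m{\left(X \right)} = 2 + \left(7 + X\right) \left(X + \sqrt{4 + X + 2 X^{2}}\right)$ ($m{\left(X \right)} = 2 + \left(X + 7\right) \left(X + \sqrt{4 + \left(\left(X^{2} + X X\right) + X\right)}\right) = 2 + \left(7 + X\right) \left(X + \sqrt{4 + \left(\left(X^{2} + X^{2}\right) + X\right)}\right) = 2 + \left(7 + X\right) \left(X + \sqrt{4 + \left(2 X^{2} + X\right)}\right) = 2 + \left(7 + X\right) \left(X + \sqrt{4 + \left(X + 2 X^{2}\right)}\right) = 2 + \left(7 + X\right) \left(X + \sqrt{4 + X + 2 X^{2}}\right)$)
$m{\left(-17 \right)} \left(-126\right) = \left(2 + \left(-17\right)^{2} + 7 \left(-17\right) + 7 \sqrt{4 - 17 \left(1 + 2 \left(-17\right)\right)} - 17 \sqrt{4 - 17 \left(1 + 2 \left(-17\right)\right)}\right) \left(-126\right) = \left(2 + 289 - 119 + 7 \sqrt{4 - 17 \left(1 - 34\right)} - 17 \sqrt{4 - 17 \left(1 - 34\right)}\right) \left(-126\right) = \left(2 + 289 - 119 + 7 \sqrt{4 - -561} - 17 \sqrt{4 - -561}\right) \left(-126\right) = \left(2 + 289 - 119 + 7 \sqrt{4 + 561} - 17 \sqrt{4 + 561}\right) \left(-126\right) = \left(2 + 289 - 119 + 7 \sqrt{565} - 17 \sqrt{565}\right) \left(-126\right) = \left(172 - 10 \sqrt{565}\right) \left(-126\right) = -21672 + 1260 \sqrt{565}$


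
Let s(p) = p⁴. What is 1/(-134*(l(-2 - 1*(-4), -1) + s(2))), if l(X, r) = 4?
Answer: -1/2680 ≈ -0.00037313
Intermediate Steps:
1/(-134*(l(-2 - 1*(-4), -1) + s(2))) = 1/(-134*(4 + 2⁴)) = 1/(-134*(4 + 16)) = 1/(-134*20) = 1/(-2680) = -1/2680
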